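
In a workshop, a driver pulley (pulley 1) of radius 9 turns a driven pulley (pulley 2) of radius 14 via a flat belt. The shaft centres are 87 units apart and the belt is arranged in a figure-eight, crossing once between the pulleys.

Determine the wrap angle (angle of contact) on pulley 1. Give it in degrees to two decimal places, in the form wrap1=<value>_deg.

crossed belt: β = asin((r1+r2)/C) = asin(23/87) = 15.3294°
wrap1 = wrap2 = π + 2β = 210.6588°

wrap1=210.66_deg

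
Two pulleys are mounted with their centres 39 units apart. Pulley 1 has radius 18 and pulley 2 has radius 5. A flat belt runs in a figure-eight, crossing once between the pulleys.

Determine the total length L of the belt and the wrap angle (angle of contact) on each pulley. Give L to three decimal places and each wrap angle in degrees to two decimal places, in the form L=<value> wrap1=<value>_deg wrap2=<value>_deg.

crossed belt: β = asin((r1+r2)/C) = asin(23/39) = 36.1388°
wrap1 = wrap2 = π + 2β = 252.2776°
tangent length = C·cosβ = 31.4960
L = (r1+r2)·wrap + 2·C·cosβ = 23·4.4031 + 2·31.4960 = 164.2628

L=164.263 wrap1=252.28_deg wrap2=252.28_deg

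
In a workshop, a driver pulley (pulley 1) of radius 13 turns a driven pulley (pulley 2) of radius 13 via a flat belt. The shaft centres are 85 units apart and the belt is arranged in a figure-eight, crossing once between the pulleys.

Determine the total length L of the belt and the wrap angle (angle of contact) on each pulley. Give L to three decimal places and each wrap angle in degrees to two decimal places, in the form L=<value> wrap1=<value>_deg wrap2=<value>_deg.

crossed belt: β = asin((r1+r2)/C) = asin(26/85) = 17.8113°
wrap1 = wrap2 = π + 2β = 215.6225°
tangent length = C·cosβ = 80.9259
L = (r1+r2)·wrap + 2·C·cosβ = 26·3.7633 + 2·80.9259 = 259.6982

L=259.698 wrap1=215.62_deg wrap2=215.62_deg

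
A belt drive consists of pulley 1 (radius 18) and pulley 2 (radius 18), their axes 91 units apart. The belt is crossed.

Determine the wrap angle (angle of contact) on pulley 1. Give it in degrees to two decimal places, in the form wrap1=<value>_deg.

crossed belt: β = asin((r1+r2)/C) = asin(36/91) = 23.3037°
wrap1 = wrap2 = π + 2β = 226.6073°

wrap1=226.61_deg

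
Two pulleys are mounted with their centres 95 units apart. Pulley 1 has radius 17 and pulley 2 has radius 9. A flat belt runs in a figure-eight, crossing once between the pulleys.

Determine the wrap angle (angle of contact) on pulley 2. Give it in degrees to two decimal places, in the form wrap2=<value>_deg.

crossed belt: β = asin((r1+r2)/C) = asin(26/95) = 15.8836°
wrap1 = wrap2 = π + 2β = 211.7672°

wrap2=211.77_deg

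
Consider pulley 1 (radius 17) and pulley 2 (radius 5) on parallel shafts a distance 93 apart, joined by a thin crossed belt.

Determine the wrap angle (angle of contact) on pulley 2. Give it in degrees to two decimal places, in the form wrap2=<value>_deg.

wrap2=207.37_deg

crossed belt: β = asin((r1+r2)/C) = asin(22/93) = 13.6835°
wrap1 = wrap2 = π + 2β = 207.3671°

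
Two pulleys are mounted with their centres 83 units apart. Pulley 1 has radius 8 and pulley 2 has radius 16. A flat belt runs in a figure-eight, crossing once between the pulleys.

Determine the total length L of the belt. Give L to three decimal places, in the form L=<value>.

crossed belt: β = asin((r1+r2)/C) = asin(24/83) = 16.8075°
wrap1 = wrap2 = π + 2β = 213.6149°
tangent length = C·cosβ = 79.4544
L = (r1+r2)·wrap + 2·C·cosβ = 24·3.7283 + 2·79.4544 = 248.3876

L=248.388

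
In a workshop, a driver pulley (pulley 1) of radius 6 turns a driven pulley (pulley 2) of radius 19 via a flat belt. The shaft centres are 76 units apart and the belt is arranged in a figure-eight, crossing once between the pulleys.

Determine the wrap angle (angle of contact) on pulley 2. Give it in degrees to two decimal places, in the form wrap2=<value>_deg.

wrap2=218.41_deg

crossed belt: β = asin((r1+r2)/C) = asin(25/76) = 19.2049°
wrap1 = wrap2 = π + 2β = 218.4098°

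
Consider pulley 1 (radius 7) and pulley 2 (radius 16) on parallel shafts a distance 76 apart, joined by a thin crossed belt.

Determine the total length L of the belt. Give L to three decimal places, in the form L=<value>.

L=231.272

crossed belt: β = asin((r1+r2)/C) = asin(23/76) = 17.6157°
wrap1 = wrap2 = π + 2β = 215.2315°
tangent length = C·cosβ = 72.4362
L = (r1+r2)·wrap + 2·C·cosβ = 23·3.7565 + 2·72.4362 = 231.2718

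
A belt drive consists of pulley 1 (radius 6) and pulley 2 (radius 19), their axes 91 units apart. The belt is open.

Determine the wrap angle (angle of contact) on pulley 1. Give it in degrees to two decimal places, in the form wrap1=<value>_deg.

wrap1=163.57_deg

open belt: β = asin((r2−r1)/C) = asin(13/91) = 8.2132°
wrap1 = π − 2β = 163.5736°
wrap2 = π + 2β = 196.4264°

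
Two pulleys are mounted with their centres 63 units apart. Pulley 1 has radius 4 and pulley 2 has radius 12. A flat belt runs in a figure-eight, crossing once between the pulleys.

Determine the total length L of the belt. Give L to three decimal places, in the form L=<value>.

crossed belt: β = asin((r1+r2)/C) = asin(16/63) = 14.7125°
wrap1 = wrap2 = π + 2β = 209.4249°
tangent length = C·cosβ = 60.9344
L = (r1+r2)·wrap + 2·C·cosβ = 16·3.6552 + 2·60.9344 = 180.3513

L=180.351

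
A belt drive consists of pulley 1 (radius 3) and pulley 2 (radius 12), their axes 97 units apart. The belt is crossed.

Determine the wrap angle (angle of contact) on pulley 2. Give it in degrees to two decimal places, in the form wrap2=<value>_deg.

crossed belt: β = asin((r1+r2)/C) = asin(15/97) = 8.8959°
wrap1 = wrap2 = π + 2β = 197.7917°

wrap2=197.79_deg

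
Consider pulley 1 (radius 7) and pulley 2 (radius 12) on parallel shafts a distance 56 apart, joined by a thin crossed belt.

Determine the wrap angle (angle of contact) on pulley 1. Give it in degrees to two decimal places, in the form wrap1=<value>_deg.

crossed belt: β = asin((r1+r2)/C) = asin(19/56) = 19.8334°
wrap1 = wrap2 = π + 2β = 219.6667°

wrap1=219.67_deg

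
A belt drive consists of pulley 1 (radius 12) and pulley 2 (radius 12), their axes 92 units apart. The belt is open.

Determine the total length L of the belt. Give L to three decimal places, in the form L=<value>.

L=259.398

open belt: β = asin((r2−r1)/C) = asin(0/92) = 0.0000°
wrap1 = π − 2β = 180.0000°
wrap2 = π + 2β = 180.0000°
tangent length = C·cosβ = 92.0000
L = r1·wrap1 + r2·wrap2 + 2·C·cosβ = 12·3.1416 + 12·3.1416 + 2·92.0000 = 259.3982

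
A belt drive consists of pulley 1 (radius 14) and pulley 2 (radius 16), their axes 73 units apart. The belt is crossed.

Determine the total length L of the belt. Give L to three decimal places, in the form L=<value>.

crossed belt: β = asin((r1+r2)/C) = asin(30/73) = 24.2651°
wrap1 = wrap2 = π + 2β = 228.5302°
tangent length = C·cosβ = 66.5507
L = (r1+r2)·wrap + 2·C·cosβ = 30·3.9886 + 2·66.5507 = 252.7596

L=252.760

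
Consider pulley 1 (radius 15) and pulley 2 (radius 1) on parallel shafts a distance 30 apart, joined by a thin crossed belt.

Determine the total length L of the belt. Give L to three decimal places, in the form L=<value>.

crossed belt: β = asin((r1+r2)/C) = asin(16/30) = 32.2310°
wrap1 = wrap2 = π + 2β = 244.4619°
tangent length = C·cosβ = 25.3772
L = (r1+r2)·wrap + 2·C·cosβ = 16·4.2667 + 2·25.3772 = 119.0210

L=119.021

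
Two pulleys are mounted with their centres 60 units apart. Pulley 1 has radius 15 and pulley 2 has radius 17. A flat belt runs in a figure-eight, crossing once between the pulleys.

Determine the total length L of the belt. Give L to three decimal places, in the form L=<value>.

L=238.042

crossed belt: β = asin((r1+r2)/C) = asin(32/60) = 32.2310°
wrap1 = wrap2 = π + 2β = 244.4619°
tangent length = C·cosβ = 50.7543
L = (r1+r2)·wrap + 2·C·cosβ = 32·4.2667 + 2·50.7543 = 238.0419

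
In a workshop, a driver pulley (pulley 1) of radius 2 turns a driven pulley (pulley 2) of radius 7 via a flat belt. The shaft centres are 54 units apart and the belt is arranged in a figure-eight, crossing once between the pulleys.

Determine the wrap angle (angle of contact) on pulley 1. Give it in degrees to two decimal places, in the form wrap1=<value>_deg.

wrap1=199.19_deg

crossed belt: β = asin((r1+r2)/C) = asin(9/54) = 9.5941°
wrap1 = wrap2 = π + 2β = 199.1881°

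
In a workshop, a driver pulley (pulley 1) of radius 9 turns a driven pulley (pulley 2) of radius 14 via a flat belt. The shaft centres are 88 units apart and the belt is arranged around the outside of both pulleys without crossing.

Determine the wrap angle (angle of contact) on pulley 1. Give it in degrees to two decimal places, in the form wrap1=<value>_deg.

wrap1=173.49_deg

open belt: β = asin((r2−r1)/C) = asin(5/88) = 3.2572°
wrap1 = π − 2β = 173.4856°
wrap2 = π + 2β = 186.5144°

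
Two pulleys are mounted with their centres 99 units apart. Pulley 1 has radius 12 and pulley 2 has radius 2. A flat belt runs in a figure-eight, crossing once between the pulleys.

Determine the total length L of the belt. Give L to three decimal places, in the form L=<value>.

crossed belt: β = asin((r1+r2)/C) = asin(14/99) = 8.1297°
wrap1 = wrap2 = π + 2β = 196.2594°
tangent length = C·cosβ = 98.0051
L = (r1+r2)·wrap + 2·C·cosβ = 14·3.4254 + 2·98.0051 = 243.9654

L=243.965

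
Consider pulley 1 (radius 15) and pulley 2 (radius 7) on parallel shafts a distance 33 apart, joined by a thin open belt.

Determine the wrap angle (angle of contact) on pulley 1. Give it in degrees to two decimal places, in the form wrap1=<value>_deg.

wrap1=208.06_deg

open belt: β = asin((r2−r1)/C) = asin(-8/33) = -14.0297°
wrap1 = π − 2β = 208.0593°
wrap2 = π + 2β = 151.9407°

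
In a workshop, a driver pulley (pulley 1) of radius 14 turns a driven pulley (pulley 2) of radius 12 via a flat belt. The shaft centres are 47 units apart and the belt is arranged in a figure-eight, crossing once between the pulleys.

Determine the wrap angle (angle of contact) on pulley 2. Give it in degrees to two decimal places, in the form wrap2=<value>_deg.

crossed belt: β = asin((r1+r2)/C) = asin(26/47) = 33.5862°
wrap1 = wrap2 = π + 2β = 247.1725°

wrap2=247.17_deg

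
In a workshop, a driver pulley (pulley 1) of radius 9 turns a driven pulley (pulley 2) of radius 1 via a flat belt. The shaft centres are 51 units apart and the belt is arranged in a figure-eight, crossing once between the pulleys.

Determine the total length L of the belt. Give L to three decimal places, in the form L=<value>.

L=135.383

crossed belt: β = asin((r1+r2)/C) = asin(10/51) = 11.3077°
wrap1 = wrap2 = π + 2β = 202.6155°
tangent length = C·cosβ = 50.0100
L = (r1+r2)·wrap + 2·C·cosβ = 10·3.5363 + 2·50.0100 = 135.3831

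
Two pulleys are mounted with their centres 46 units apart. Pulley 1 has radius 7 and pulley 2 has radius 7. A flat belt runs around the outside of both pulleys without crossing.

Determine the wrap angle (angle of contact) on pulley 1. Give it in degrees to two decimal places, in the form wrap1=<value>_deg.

wrap1=180.00_deg

open belt: β = asin((r2−r1)/C) = asin(0/46) = 0.0000°
wrap1 = π − 2β = 180.0000°
wrap2 = π + 2β = 180.0000°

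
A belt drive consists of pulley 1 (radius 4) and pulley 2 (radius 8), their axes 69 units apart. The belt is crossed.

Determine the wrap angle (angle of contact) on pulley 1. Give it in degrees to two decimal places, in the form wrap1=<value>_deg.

wrap1=200.03_deg

crossed belt: β = asin((r1+r2)/C) = asin(12/69) = 10.0154°
wrap1 = wrap2 = π + 2β = 200.0308°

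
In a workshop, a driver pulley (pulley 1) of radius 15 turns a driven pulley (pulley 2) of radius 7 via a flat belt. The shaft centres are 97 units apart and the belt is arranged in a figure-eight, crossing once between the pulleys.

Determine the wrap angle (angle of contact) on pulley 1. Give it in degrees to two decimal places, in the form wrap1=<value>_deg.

wrap1=206.22_deg

crossed belt: β = asin((r1+r2)/C) = asin(22/97) = 13.1090°
wrap1 = wrap2 = π + 2β = 206.2180°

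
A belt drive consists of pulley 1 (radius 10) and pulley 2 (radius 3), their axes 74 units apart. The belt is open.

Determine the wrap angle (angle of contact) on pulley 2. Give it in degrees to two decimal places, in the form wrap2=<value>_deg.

open belt: β = asin((r2−r1)/C) = asin(-7/74) = -5.4280°
wrap1 = π − 2β = 190.8560°
wrap2 = π + 2β = 169.1440°

wrap2=169.14_deg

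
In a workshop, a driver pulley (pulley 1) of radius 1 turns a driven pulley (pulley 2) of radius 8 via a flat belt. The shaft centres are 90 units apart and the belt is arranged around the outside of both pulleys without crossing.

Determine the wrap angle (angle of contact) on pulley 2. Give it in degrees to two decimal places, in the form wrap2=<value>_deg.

wrap2=188.92_deg

open belt: β = asin((r2−r1)/C) = asin(7/90) = 4.4608°
wrap1 = π − 2β = 171.0783°
wrap2 = π + 2β = 188.9217°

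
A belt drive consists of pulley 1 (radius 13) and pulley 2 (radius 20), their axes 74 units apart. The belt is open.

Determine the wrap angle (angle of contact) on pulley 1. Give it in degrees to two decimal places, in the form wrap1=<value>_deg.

open belt: β = asin((r2−r1)/C) = asin(7/74) = 5.4280°
wrap1 = π − 2β = 169.1440°
wrap2 = π + 2β = 190.8560°

wrap1=169.14_deg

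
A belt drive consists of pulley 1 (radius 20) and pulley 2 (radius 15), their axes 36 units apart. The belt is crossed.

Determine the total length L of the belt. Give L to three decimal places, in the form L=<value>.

L=220.226

crossed belt: β = asin((r1+r2)/C) = asin(35/36) = 76.4638°
wrap1 = wrap2 = π + 2β = 332.9276°
tangent length = C·cosβ = 8.4261
L = (r1+r2)·wrap + 2·C·cosβ = 35·5.8107 + 2·8.4261 = 220.2262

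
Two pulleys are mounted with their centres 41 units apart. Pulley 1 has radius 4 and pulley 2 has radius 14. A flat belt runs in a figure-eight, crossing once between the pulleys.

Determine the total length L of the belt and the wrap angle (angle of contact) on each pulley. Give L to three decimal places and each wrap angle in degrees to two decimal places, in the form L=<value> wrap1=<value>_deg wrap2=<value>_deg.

crossed belt: β = asin((r1+r2)/C) = asin(18/41) = 26.0416°
wrap1 = wrap2 = π + 2β = 232.0833°
tangent length = C·cosβ = 36.8375
L = (r1+r2)·wrap + 2·C·cosβ = 18·4.0506 + 2·36.8375 = 146.5861

L=146.586 wrap1=232.08_deg wrap2=232.08_deg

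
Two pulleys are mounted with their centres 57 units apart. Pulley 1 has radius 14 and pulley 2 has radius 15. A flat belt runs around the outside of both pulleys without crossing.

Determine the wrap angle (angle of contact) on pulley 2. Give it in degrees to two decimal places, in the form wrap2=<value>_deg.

open belt: β = asin((r2−r1)/C) = asin(1/57) = 1.0052°
wrap1 = π − 2β = 177.9895°
wrap2 = π + 2β = 182.0105°

wrap2=182.01_deg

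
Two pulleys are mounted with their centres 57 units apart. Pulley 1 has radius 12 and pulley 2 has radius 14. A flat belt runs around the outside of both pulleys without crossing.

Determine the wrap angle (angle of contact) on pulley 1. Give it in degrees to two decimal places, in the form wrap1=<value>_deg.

open belt: β = asin((r2−r1)/C) = asin(2/57) = 2.0108°
wrap1 = π − 2β = 175.9784°
wrap2 = π + 2β = 184.0216°

wrap1=175.98_deg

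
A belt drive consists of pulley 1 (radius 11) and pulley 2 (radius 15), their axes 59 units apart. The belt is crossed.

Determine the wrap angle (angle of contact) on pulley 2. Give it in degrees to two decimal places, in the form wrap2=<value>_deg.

wrap2=232.29_deg

crossed belt: β = asin((r1+r2)/C) = asin(26/59) = 26.1471°
wrap1 = wrap2 = π + 2β = 232.2943°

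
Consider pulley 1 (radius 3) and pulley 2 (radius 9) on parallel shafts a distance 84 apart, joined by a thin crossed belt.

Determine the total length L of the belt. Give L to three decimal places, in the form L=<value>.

L=207.416

crossed belt: β = asin((r1+r2)/C) = asin(12/84) = 8.2132°
wrap1 = wrap2 = π + 2β = 196.4264°
tangent length = C·cosβ = 83.1384
L = (r1+r2)·wrap + 2·C·cosβ = 12·3.4283 + 2·83.1384 = 207.4163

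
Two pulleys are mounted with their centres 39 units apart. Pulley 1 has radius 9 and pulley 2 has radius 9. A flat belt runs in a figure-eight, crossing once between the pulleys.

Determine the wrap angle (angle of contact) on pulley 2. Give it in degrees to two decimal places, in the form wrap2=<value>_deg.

wrap2=234.97_deg

crossed belt: β = asin((r1+r2)/C) = asin(18/39) = 27.4864°
wrap1 = wrap2 = π + 2β = 234.9729°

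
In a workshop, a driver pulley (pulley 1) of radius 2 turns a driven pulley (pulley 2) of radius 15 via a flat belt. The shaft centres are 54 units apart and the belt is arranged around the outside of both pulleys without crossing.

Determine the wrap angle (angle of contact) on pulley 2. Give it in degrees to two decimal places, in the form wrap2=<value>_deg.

open belt: β = asin((r2−r1)/C) = asin(13/54) = 13.9303°
wrap1 = π − 2β = 152.1395°
wrap2 = π + 2β = 207.8605°

wrap2=207.86_deg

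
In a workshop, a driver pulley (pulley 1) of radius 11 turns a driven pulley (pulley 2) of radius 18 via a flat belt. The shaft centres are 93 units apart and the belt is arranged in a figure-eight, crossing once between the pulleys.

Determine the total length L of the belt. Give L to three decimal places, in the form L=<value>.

L=286.225

crossed belt: β = asin((r1+r2)/C) = asin(29/93) = 18.1694°
wrap1 = wrap2 = π + 2β = 216.3389°
tangent length = C·cosβ = 88.3629
L = (r1+r2)·wrap + 2·C·cosβ = 29·3.7758 + 2·88.3629 = 286.2247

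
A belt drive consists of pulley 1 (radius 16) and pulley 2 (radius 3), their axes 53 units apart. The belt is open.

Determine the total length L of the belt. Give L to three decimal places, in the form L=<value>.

L=168.895

open belt: β = asin((r2−r1)/C) = asin(-13/53) = -14.1986°
wrap1 = π − 2β = 208.3971°
wrap2 = π + 2β = 151.6029°
tangent length = C·cosβ = 51.3809
L = r1·wrap1 + r2·wrap2 + 2·C·cosβ = 16·3.6372 + 3·2.6460 + 2·51.3809 = 168.8952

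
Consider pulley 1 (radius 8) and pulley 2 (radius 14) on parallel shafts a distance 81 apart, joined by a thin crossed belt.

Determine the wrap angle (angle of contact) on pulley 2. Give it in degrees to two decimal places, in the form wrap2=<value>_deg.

crossed belt: β = asin((r1+r2)/C) = asin(22/81) = 15.7598°
wrap1 = wrap2 = π + 2β = 211.5196°

wrap2=211.52_deg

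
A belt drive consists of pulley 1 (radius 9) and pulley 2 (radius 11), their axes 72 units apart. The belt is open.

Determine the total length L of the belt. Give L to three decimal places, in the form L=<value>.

open belt: β = asin((r2−r1)/C) = asin(2/72) = 1.5918°
wrap1 = π − 2β = 176.8165°
wrap2 = π + 2β = 183.1835°
tangent length = C·cosβ = 71.9722
L = r1·wrap1 + r2·wrap2 + 2·C·cosβ = 9·3.0860 + 11·3.1972 + 2·71.9722 = 206.8874

L=206.887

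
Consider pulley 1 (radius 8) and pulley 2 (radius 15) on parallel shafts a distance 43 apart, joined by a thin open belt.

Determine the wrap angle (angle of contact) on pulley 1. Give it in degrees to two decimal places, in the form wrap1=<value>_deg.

wrap1=161.26_deg

open belt: β = asin((r2−r1)/C) = asin(7/43) = 9.3689°
wrap1 = π − 2β = 161.2622°
wrap2 = π + 2β = 198.7378°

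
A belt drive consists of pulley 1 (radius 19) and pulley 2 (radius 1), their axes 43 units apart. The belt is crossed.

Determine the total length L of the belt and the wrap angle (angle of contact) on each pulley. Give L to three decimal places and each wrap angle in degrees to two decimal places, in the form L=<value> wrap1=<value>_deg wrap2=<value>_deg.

L=158.314 wrap1=235.44_deg wrap2=235.44_deg

crossed belt: β = asin((r1+r2)/C) = asin(20/43) = 27.7177°
wrap1 = wrap2 = π + 2β = 235.4355°
tangent length = C·cosβ = 38.0657
L = (r1+r2)·wrap + 2·C·cosβ = 20·4.1091 + 2·38.0657 = 158.3140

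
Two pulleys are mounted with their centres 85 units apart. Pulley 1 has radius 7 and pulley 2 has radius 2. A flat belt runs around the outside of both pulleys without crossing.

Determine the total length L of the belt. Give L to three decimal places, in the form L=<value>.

open belt: β = asin((r2−r1)/C) = asin(-5/85) = -3.3723°
wrap1 = π − 2β = 186.7446°
wrap2 = π + 2β = 173.2554°
tangent length = C·cosβ = 84.8528
L = r1·wrap1 + r2·wrap2 + 2·C·cosβ = 7·3.2593 + 2·3.0239 + 2·84.8528 = 198.5685

L=198.569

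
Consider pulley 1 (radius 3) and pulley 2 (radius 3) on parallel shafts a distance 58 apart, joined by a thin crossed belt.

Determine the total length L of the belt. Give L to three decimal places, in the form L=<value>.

L=135.471

crossed belt: β = asin((r1+r2)/C) = asin(6/58) = 5.9378°
wrap1 = wrap2 = π + 2β = 191.8755°
tangent length = C·cosβ = 57.6888
L = (r1+r2)·wrap + 2·C·cosβ = 6·3.3489 + 2·57.6888 = 135.4708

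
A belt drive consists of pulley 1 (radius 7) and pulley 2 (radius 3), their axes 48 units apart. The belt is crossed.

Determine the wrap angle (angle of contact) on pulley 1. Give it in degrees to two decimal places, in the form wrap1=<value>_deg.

crossed belt: β = asin((r1+r2)/C) = asin(10/48) = 12.0247°
wrap1 = wrap2 = π + 2β = 204.0494°

wrap1=204.05_deg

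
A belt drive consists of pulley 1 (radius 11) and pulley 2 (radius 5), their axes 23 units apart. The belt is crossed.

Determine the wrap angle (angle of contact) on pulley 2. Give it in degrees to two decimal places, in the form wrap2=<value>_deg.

crossed belt: β = asin((r1+r2)/C) = asin(16/23) = 44.0792°
wrap1 = wrap2 = π + 2β = 268.1584°

wrap2=268.16_deg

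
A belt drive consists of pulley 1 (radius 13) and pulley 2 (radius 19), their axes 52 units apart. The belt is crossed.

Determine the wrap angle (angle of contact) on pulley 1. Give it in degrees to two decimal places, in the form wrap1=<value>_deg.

wrap1=255.96_deg

crossed belt: β = asin((r1+r2)/C) = asin(32/52) = 37.9799°
wrap1 = wrap2 = π + 2β = 255.9597°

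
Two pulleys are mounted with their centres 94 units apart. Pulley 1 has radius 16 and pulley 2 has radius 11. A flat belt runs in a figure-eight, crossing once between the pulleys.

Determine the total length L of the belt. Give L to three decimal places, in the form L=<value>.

crossed belt: β = asin((r1+r2)/C) = asin(27/94) = 16.6924°
wrap1 = wrap2 = π + 2β = 213.3849°
tangent length = C·cosβ = 90.0389
L = (r1+r2)·wrap + 2·C·cosβ = 27·3.7243 + 2·90.0389 = 280.6330

L=280.633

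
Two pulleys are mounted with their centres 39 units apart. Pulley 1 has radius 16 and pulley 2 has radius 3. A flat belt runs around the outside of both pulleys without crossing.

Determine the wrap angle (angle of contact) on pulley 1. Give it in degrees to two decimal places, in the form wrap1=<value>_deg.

wrap1=218.94_deg

open belt: β = asin((r2−r1)/C) = asin(-13/39) = -19.4712°
wrap1 = π − 2β = 218.9424°
wrap2 = π + 2β = 141.0576°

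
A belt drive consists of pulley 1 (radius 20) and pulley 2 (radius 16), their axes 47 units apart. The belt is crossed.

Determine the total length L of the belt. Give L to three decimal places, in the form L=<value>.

L=236.351

crossed belt: β = asin((r1+r2)/C) = asin(36/47) = 49.9922°
wrap1 = wrap2 = π + 2β = 279.9845°
tangent length = C·cosβ = 30.2159
L = (r1+r2)·wrap + 2·C·cosβ = 36·4.8867 + 2·30.2159 = 236.3512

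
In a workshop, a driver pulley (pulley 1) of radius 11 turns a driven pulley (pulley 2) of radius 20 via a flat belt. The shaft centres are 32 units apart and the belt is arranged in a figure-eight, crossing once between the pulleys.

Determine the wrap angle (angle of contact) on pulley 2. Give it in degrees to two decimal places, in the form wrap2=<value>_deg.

wrap2=331.28_deg

crossed belt: β = asin((r1+r2)/C) = asin(31/32) = 75.6385°
wrap1 = wrap2 = π + 2β = 331.2770°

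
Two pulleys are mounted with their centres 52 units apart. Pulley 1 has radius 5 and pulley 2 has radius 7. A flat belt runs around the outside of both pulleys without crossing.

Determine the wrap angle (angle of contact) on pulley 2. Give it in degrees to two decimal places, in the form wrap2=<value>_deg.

open belt: β = asin((r2−r1)/C) = asin(2/52) = 2.2042°
wrap1 = π − 2β = 175.5915°
wrap2 = π + 2β = 184.4085°

wrap2=184.41_deg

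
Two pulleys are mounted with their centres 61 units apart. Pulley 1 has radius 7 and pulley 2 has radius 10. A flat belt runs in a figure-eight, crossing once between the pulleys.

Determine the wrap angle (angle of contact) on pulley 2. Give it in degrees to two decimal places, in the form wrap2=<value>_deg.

crossed belt: β = asin((r1+r2)/C) = asin(17/61) = 16.1819°
wrap1 = wrap2 = π + 2β = 212.3639°

wrap2=212.36_deg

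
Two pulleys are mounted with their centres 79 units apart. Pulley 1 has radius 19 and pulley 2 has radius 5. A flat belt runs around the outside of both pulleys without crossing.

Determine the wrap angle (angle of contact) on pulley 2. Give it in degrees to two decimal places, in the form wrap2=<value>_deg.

open belt: β = asin((r2−r1)/C) = asin(-14/79) = -10.2076°
wrap1 = π − 2β = 200.4152°
wrap2 = π + 2β = 159.5848°

wrap2=159.58_deg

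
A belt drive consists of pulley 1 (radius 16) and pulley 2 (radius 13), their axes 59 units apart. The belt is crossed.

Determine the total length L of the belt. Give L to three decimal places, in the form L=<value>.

L=223.671

crossed belt: β = asin((r1+r2)/C) = asin(29/59) = 29.4409°
wrap1 = wrap2 = π + 2β = 238.8818°
tangent length = C·cosβ = 51.3809
L = (r1+r2)·wrap + 2·C·cosβ = 29·4.1693 + 2·51.3809 = 223.6708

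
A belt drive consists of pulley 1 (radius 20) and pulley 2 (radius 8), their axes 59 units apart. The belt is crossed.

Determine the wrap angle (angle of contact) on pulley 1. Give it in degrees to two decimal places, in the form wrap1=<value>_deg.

crossed belt: β = asin((r1+r2)/C) = asin(28/59) = 28.3318°
wrap1 = wrap2 = π + 2β = 236.6635°

wrap1=236.66_deg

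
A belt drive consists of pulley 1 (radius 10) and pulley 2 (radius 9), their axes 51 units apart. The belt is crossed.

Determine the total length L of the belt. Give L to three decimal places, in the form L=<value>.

crossed belt: β = asin((r1+r2)/C) = asin(19/51) = 21.8729°
wrap1 = wrap2 = π + 2β = 223.7458°
tangent length = C·cosβ = 47.3286
L = (r1+r2)·wrap + 2·C·cosβ = 19·3.9051 + 2·47.3286 = 168.8542

L=168.854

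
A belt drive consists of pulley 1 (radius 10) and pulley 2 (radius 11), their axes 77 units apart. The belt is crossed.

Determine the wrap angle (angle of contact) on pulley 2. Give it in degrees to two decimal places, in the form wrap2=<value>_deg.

crossed belt: β = asin((r1+r2)/C) = asin(21/77) = 15.8266°
wrap1 = wrap2 = π + 2β = 211.6532°

wrap2=211.65_deg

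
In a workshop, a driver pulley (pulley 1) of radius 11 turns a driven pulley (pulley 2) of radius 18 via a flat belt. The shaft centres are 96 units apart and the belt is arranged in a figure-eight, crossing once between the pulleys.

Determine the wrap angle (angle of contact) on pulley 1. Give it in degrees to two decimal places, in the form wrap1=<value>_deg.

wrap1=215.17_deg

crossed belt: β = asin((r1+r2)/C) = asin(29/96) = 17.5828°
wrap1 = wrap2 = π + 2β = 215.1656°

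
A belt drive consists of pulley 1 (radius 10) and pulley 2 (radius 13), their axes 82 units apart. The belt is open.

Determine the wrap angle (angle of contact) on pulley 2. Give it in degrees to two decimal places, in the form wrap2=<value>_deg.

wrap2=184.19_deg

open belt: β = asin((r2−r1)/C) = asin(3/82) = 2.0967°
wrap1 = π − 2β = 175.8067°
wrap2 = π + 2β = 184.1933°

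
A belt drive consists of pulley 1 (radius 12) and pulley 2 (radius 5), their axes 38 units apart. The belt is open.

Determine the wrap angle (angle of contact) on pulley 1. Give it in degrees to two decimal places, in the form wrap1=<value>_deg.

open belt: β = asin((r2−r1)/C) = asin(-7/38) = -10.6151°
wrap1 = π − 2β = 201.2302°
wrap2 = π + 2β = 158.7698°

wrap1=201.23_deg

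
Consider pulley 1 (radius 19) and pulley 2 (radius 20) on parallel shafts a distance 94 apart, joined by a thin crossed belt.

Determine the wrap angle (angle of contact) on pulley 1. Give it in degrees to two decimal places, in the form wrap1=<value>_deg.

crossed belt: β = asin((r1+r2)/C) = asin(39/94) = 24.5126°
wrap1 = wrap2 = π + 2β = 229.0252°

wrap1=229.03_deg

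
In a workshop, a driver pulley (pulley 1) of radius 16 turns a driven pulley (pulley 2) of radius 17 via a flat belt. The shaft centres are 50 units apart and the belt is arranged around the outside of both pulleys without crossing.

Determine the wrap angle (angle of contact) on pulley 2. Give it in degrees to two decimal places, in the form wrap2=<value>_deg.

wrap2=182.29_deg

open belt: β = asin((r2−r1)/C) = asin(1/50) = 1.1460°
wrap1 = π − 2β = 177.7080°
wrap2 = π + 2β = 182.2920°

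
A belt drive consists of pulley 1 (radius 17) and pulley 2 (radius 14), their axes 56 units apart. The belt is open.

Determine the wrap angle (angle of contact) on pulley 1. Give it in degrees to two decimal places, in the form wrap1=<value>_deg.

wrap1=186.14_deg

open belt: β = asin((r2−r1)/C) = asin(-3/56) = -3.0709°
wrap1 = π − 2β = 186.1418°
wrap2 = π + 2β = 173.8582°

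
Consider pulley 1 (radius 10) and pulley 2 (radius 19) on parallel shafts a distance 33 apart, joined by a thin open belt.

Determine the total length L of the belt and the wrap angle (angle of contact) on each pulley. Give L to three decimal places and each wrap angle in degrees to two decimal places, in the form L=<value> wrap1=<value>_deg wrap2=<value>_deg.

open belt: β = asin((r2−r1)/C) = asin(9/33) = 15.8266°
wrap1 = π − 2β = 148.3468°
wrap2 = π + 2β = 211.6532°
tangent length = C·cosβ = 31.7490
L = r1·wrap1 + r2·wrap2 + 2·C·cosβ = 10·2.5891 + 19·3.6940 + 2·31.7490 = 159.5763

L=159.576 wrap1=148.35_deg wrap2=211.65_deg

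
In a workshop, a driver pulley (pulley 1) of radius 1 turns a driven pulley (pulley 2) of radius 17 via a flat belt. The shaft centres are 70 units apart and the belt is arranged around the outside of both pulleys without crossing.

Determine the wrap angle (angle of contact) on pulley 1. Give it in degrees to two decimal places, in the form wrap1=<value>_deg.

wrap1=153.57_deg

open belt: β = asin((r2−r1)/C) = asin(16/70) = 13.2130°
wrap1 = π − 2β = 153.5740°
wrap2 = π + 2β = 206.4260°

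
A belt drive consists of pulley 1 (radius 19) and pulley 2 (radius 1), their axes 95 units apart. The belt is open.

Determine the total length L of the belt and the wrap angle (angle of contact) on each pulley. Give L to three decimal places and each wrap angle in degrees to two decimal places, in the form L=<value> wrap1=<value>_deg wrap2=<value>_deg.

open belt: β = asin((r2−r1)/C) = asin(-18/95) = -10.9221°
wrap1 = π − 2β = 201.8441°
wrap2 = π + 2β = 158.1559°
tangent length = C·cosβ = 93.2792
L = r1·wrap1 + r2·wrap2 + 2·C·cosβ = 19·3.5228 + 1·2.7603 + 2·93.2792 = 256.2527

L=256.253 wrap1=201.84_deg wrap2=158.16_deg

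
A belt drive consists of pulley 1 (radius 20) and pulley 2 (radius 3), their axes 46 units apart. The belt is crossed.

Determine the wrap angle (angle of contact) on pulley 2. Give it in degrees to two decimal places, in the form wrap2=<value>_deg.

wrap2=240.00_deg

crossed belt: β = asin((r1+r2)/C) = asin(23/46) = 30.0000°
wrap1 = wrap2 = π + 2β = 240.0000°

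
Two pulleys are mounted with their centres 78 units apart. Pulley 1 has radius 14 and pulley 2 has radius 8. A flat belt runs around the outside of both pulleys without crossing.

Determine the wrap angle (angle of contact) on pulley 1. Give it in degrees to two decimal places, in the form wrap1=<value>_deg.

wrap1=188.82_deg

open belt: β = asin((r2−r1)/C) = asin(-6/78) = -4.4117°
wrap1 = π − 2β = 188.8235°
wrap2 = π + 2β = 171.1765°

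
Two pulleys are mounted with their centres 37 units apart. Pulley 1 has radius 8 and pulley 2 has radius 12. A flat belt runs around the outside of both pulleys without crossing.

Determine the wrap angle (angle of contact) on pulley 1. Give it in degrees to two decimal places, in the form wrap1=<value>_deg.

wrap1=167.59_deg

open belt: β = asin((r2−r1)/C) = asin(4/37) = 6.2063°
wrap1 = π − 2β = 167.5875°
wrap2 = π + 2β = 192.4125°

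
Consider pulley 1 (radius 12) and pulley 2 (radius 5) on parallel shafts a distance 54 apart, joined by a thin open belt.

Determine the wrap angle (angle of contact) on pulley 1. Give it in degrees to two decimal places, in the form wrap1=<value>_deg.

wrap1=194.90_deg

open belt: β = asin((r2−r1)/C) = asin(-7/54) = -7.4482°
wrap1 = π − 2β = 194.8964°
wrap2 = π + 2β = 165.1036°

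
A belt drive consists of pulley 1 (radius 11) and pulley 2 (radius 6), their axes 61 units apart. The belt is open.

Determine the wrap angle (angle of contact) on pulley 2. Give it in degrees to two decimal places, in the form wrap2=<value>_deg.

open belt: β = asin((r2−r1)/C) = asin(-5/61) = -4.7017°
wrap1 = π − 2β = 189.4033°
wrap2 = π + 2β = 170.5967°

wrap2=170.60_deg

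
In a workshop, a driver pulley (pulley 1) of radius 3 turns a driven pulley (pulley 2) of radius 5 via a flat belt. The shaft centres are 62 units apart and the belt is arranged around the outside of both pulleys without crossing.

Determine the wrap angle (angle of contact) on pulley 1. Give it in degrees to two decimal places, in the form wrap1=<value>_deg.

wrap1=176.30_deg

open belt: β = asin((r2−r1)/C) = asin(2/62) = 1.8486°
wrap1 = π − 2β = 176.3029°
wrap2 = π + 2β = 183.6971°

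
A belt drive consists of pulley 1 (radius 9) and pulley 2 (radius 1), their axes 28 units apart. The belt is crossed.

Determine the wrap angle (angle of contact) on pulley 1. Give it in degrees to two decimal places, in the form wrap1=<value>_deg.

wrap1=221.85_deg

crossed belt: β = asin((r1+r2)/C) = asin(10/28) = 20.9248°
wrap1 = wrap2 = π + 2β = 221.8497°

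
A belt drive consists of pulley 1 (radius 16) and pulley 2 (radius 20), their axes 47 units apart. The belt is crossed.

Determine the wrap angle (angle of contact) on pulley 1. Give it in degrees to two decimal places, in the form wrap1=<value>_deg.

crossed belt: β = asin((r1+r2)/C) = asin(36/47) = 49.9922°
wrap1 = wrap2 = π + 2β = 279.9845°

wrap1=279.98_deg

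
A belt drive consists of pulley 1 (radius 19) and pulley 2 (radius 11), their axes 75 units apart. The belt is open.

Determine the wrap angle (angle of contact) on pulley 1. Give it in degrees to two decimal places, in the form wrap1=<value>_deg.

open belt: β = asin((r2−r1)/C) = asin(-8/75) = -6.1232°
wrap1 = π − 2β = 192.2464°
wrap2 = π + 2β = 167.7536°

wrap1=192.25_deg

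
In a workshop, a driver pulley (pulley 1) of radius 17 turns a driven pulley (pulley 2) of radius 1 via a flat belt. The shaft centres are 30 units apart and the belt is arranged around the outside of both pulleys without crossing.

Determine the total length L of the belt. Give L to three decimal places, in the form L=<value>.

L=125.304

open belt: β = asin((r2−r1)/C) = asin(-16/30) = -32.2310°
wrap1 = π − 2β = 244.4619°
wrap2 = π + 2β = 115.5381°
tangent length = C·cosβ = 25.3772
L = r1·wrap1 + r2·wrap2 + 2·C·cosβ = 17·4.2667 + 1·2.0165 + 2·25.3772 = 125.3041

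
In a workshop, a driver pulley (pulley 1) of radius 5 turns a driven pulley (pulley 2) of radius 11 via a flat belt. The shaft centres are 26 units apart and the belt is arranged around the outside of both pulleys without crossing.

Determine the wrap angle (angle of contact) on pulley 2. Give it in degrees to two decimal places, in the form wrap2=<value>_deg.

open belt: β = asin((r2−r1)/C) = asin(6/26) = 13.3424°
wrap1 = π − 2β = 153.3153°
wrap2 = π + 2β = 206.6847°

wrap2=206.68_deg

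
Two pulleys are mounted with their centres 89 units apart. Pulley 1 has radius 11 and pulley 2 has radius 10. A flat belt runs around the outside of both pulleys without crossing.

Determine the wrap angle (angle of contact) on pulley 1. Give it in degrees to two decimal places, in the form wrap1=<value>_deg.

open belt: β = asin((r2−r1)/C) = asin(-1/89) = -0.6438°
wrap1 = π − 2β = 181.2876°
wrap2 = π + 2β = 178.7124°

wrap1=181.29_deg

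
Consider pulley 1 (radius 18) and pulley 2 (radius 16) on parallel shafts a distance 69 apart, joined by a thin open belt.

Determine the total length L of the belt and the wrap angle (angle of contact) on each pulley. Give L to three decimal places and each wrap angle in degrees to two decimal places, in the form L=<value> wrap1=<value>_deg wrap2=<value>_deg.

L=244.872 wrap1=183.32_deg wrap2=176.68_deg

open belt: β = asin((r2−r1)/C) = asin(-2/69) = -1.6610°
wrap1 = π − 2β = 183.3220°
wrap2 = π + 2β = 176.6780°
tangent length = C·cosβ = 68.9710
L = r1·wrap1 + r2·wrap2 + 2·C·cosβ = 18·3.1996 + 16·3.0836 + 2·68.9710 = 244.8721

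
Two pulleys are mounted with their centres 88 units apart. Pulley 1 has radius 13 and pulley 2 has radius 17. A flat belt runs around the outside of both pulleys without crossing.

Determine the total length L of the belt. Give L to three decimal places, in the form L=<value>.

open belt: β = asin((r2−r1)/C) = asin(4/88) = 2.6053°
wrap1 = π − 2β = 174.7895°
wrap2 = π + 2β = 185.2105°
tangent length = C·cosβ = 87.9090
L = r1·wrap1 + r2·wrap2 + 2·C·cosβ = 13·3.0507 + 17·3.2325 + 2·87.9090 = 270.4296

L=270.430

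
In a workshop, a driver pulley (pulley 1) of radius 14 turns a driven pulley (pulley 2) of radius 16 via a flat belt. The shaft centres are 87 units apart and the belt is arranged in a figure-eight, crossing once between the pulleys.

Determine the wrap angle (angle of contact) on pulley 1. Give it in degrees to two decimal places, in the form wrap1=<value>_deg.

crossed belt: β = asin((r1+r2)/C) = asin(30/87) = 20.1713°
wrap1 = wrap2 = π + 2β = 220.3425°

wrap1=220.34_deg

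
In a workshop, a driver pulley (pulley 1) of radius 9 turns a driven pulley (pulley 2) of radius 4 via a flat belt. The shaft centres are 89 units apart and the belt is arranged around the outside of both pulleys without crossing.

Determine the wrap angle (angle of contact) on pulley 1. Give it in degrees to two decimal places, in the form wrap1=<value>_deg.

open belt: β = asin((r2−r1)/C) = asin(-5/89) = -3.2206°
wrap1 = π − 2β = 186.4411°
wrap2 = π + 2β = 173.5589°

wrap1=186.44_deg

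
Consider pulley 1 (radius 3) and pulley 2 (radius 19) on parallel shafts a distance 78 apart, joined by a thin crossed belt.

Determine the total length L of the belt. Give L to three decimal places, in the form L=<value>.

crossed belt: β = asin((r1+r2)/C) = asin(22/78) = 16.3827°
wrap1 = wrap2 = π + 2β = 212.7653°
tangent length = C·cosβ = 74.8331
L = (r1+r2)·wrap + 2·C·cosβ = 22·3.7135 + 2·74.8331 = 231.3623

L=231.362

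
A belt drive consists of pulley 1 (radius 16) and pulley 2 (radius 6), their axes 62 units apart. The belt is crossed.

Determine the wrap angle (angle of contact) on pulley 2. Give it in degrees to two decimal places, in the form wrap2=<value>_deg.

crossed belt: β = asin((r1+r2)/C) = asin(22/62) = 20.7836°
wrap1 = wrap2 = π + 2β = 221.5671°

wrap2=221.57_deg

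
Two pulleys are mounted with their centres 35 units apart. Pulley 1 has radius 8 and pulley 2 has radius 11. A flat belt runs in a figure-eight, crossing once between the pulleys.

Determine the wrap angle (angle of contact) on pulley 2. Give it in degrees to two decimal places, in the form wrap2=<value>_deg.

wrap2=245.76_deg

crossed belt: β = asin((r1+r2)/C) = asin(19/35) = 32.8783°
wrap1 = wrap2 = π + 2β = 245.7567°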